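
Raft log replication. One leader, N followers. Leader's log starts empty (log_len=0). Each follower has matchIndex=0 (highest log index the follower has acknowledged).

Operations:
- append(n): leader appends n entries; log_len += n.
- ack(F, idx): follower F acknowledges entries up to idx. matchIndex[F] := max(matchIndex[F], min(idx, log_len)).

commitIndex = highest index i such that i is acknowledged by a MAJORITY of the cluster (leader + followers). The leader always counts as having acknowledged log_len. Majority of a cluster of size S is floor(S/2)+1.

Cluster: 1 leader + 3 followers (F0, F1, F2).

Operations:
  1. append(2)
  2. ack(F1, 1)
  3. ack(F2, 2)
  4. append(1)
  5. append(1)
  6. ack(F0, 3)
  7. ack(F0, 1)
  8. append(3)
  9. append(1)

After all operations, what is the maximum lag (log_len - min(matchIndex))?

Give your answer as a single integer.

Answer: 7

Derivation:
Op 1: append 2 -> log_len=2
Op 2: F1 acks idx 1 -> match: F0=0 F1=1 F2=0; commitIndex=0
Op 3: F2 acks idx 2 -> match: F0=0 F1=1 F2=2; commitIndex=1
Op 4: append 1 -> log_len=3
Op 5: append 1 -> log_len=4
Op 6: F0 acks idx 3 -> match: F0=3 F1=1 F2=2; commitIndex=2
Op 7: F0 acks idx 1 -> match: F0=3 F1=1 F2=2; commitIndex=2
Op 8: append 3 -> log_len=7
Op 9: append 1 -> log_len=8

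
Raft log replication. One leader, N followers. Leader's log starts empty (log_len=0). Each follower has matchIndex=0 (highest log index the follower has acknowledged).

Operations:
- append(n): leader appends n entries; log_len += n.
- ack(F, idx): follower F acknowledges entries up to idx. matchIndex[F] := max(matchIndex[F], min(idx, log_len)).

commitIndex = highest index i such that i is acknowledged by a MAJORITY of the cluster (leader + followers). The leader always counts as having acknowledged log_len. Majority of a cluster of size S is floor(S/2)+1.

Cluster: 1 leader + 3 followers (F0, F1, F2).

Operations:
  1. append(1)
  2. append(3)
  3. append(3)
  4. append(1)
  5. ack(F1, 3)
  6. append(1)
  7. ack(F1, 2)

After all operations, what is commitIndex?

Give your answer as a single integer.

Answer: 0

Derivation:
Op 1: append 1 -> log_len=1
Op 2: append 3 -> log_len=4
Op 3: append 3 -> log_len=7
Op 4: append 1 -> log_len=8
Op 5: F1 acks idx 3 -> match: F0=0 F1=3 F2=0; commitIndex=0
Op 6: append 1 -> log_len=9
Op 7: F1 acks idx 2 -> match: F0=0 F1=3 F2=0; commitIndex=0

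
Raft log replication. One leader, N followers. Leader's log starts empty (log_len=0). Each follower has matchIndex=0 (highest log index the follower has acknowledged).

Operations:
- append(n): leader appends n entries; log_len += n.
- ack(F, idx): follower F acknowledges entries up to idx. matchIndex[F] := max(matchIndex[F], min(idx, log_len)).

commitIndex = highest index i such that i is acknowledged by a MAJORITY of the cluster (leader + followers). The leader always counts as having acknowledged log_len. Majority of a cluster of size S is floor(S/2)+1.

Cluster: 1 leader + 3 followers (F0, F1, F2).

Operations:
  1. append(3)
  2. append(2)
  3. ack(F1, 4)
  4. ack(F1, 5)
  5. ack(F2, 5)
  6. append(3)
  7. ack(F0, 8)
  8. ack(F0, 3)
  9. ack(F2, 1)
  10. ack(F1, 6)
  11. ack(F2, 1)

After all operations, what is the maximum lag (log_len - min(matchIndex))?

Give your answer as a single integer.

Answer: 3

Derivation:
Op 1: append 3 -> log_len=3
Op 2: append 2 -> log_len=5
Op 3: F1 acks idx 4 -> match: F0=0 F1=4 F2=0; commitIndex=0
Op 4: F1 acks idx 5 -> match: F0=0 F1=5 F2=0; commitIndex=0
Op 5: F2 acks idx 5 -> match: F0=0 F1=5 F2=5; commitIndex=5
Op 6: append 3 -> log_len=8
Op 7: F0 acks idx 8 -> match: F0=8 F1=5 F2=5; commitIndex=5
Op 8: F0 acks idx 3 -> match: F0=8 F1=5 F2=5; commitIndex=5
Op 9: F2 acks idx 1 -> match: F0=8 F1=5 F2=5; commitIndex=5
Op 10: F1 acks idx 6 -> match: F0=8 F1=6 F2=5; commitIndex=6
Op 11: F2 acks idx 1 -> match: F0=8 F1=6 F2=5; commitIndex=6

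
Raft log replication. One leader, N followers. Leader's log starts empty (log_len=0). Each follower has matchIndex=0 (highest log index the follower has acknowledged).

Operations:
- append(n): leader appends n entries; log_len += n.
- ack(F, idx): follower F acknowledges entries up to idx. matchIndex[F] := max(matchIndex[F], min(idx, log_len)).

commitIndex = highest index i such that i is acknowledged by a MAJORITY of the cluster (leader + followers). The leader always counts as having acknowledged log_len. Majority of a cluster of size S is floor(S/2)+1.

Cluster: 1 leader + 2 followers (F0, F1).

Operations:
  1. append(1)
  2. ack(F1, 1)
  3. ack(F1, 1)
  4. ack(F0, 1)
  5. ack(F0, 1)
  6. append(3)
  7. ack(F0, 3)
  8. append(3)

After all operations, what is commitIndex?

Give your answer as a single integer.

Answer: 3

Derivation:
Op 1: append 1 -> log_len=1
Op 2: F1 acks idx 1 -> match: F0=0 F1=1; commitIndex=1
Op 3: F1 acks idx 1 -> match: F0=0 F1=1; commitIndex=1
Op 4: F0 acks idx 1 -> match: F0=1 F1=1; commitIndex=1
Op 5: F0 acks idx 1 -> match: F0=1 F1=1; commitIndex=1
Op 6: append 3 -> log_len=4
Op 7: F0 acks idx 3 -> match: F0=3 F1=1; commitIndex=3
Op 8: append 3 -> log_len=7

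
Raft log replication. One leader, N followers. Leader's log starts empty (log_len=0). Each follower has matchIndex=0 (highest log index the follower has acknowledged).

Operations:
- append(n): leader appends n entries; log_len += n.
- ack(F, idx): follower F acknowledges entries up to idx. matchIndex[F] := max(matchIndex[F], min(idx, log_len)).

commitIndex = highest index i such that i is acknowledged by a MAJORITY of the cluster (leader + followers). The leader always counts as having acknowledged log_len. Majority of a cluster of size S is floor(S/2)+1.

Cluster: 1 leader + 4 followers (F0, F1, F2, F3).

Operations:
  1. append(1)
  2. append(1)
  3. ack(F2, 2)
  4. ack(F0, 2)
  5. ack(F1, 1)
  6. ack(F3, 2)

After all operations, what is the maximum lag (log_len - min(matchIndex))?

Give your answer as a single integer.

Op 1: append 1 -> log_len=1
Op 2: append 1 -> log_len=2
Op 3: F2 acks idx 2 -> match: F0=0 F1=0 F2=2 F3=0; commitIndex=0
Op 4: F0 acks idx 2 -> match: F0=2 F1=0 F2=2 F3=0; commitIndex=2
Op 5: F1 acks idx 1 -> match: F0=2 F1=1 F2=2 F3=0; commitIndex=2
Op 6: F3 acks idx 2 -> match: F0=2 F1=1 F2=2 F3=2; commitIndex=2

Answer: 1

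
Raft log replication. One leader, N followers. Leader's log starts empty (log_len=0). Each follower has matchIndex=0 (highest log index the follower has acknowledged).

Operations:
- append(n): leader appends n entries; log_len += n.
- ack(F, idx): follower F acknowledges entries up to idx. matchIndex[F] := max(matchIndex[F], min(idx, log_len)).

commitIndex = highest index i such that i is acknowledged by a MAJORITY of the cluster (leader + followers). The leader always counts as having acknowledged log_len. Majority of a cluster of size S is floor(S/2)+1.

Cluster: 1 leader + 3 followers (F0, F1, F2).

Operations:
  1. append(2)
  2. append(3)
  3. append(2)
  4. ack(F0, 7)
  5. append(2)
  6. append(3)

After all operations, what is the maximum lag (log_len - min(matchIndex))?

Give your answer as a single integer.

Op 1: append 2 -> log_len=2
Op 2: append 3 -> log_len=5
Op 3: append 2 -> log_len=7
Op 4: F0 acks idx 7 -> match: F0=7 F1=0 F2=0; commitIndex=0
Op 5: append 2 -> log_len=9
Op 6: append 3 -> log_len=12

Answer: 12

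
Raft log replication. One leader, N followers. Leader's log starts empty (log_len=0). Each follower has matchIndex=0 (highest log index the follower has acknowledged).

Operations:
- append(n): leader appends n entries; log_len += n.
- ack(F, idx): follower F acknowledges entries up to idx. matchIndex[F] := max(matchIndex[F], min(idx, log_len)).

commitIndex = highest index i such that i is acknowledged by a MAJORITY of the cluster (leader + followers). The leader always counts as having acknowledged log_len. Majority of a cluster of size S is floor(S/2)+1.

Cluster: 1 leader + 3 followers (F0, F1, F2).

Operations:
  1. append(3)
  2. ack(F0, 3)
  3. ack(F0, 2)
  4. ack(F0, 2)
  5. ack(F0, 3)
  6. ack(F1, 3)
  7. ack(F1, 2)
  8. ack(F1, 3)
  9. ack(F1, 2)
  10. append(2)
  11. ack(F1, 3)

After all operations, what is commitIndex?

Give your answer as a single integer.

Op 1: append 3 -> log_len=3
Op 2: F0 acks idx 3 -> match: F0=3 F1=0 F2=0; commitIndex=0
Op 3: F0 acks idx 2 -> match: F0=3 F1=0 F2=0; commitIndex=0
Op 4: F0 acks idx 2 -> match: F0=3 F1=0 F2=0; commitIndex=0
Op 5: F0 acks idx 3 -> match: F0=3 F1=0 F2=0; commitIndex=0
Op 6: F1 acks idx 3 -> match: F0=3 F1=3 F2=0; commitIndex=3
Op 7: F1 acks idx 2 -> match: F0=3 F1=3 F2=0; commitIndex=3
Op 8: F1 acks idx 3 -> match: F0=3 F1=3 F2=0; commitIndex=3
Op 9: F1 acks idx 2 -> match: F0=3 F1=3 F2=0; commitIndex=3
Op 10: append 2 -> log_len=5
Op 11: F1 acks idx 3 -> match: F0=3 F1=3 F2=0; commitIndex=3

Answer: 3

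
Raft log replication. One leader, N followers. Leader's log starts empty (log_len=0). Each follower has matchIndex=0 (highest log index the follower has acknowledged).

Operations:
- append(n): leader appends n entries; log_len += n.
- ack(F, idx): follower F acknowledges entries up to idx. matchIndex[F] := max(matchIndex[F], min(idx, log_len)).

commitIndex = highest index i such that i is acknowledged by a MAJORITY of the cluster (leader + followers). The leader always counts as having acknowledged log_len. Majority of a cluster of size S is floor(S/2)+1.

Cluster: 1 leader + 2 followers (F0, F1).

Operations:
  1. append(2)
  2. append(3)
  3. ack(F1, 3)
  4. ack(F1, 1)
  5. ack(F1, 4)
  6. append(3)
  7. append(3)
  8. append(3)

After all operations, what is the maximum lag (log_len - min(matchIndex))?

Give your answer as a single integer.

Answer: 14

Derivation:
Op 1: append 2 -> log_len=2
Op 2: append 3 -> log_len=5
Op 3: F1 acks idx 3 -> match: F0=0 F1=3; commitIndex=3
Op 4: F1 acks idx 1 -> match: F0=0 F1=3; commitIndex=3
Op 5: F1 acks idx 4 -> match: F0=0 F1=4; commitIndex=4
Op 6: append 3 -> log_len=8
Op 7: append 3 -> log_len=11
Op 8: append 3 -> log_len=14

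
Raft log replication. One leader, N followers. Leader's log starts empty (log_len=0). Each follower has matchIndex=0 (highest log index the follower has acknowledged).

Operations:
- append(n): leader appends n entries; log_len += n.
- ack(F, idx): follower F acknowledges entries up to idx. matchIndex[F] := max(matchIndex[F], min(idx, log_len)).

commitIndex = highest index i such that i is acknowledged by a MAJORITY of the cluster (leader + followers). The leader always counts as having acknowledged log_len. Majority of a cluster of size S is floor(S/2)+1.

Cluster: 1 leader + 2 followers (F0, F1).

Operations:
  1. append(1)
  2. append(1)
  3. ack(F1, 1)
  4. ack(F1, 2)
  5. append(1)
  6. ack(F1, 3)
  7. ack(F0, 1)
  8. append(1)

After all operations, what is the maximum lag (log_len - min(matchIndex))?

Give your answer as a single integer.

Answer: 3

Derivation:
Op 1: append 1 -> log_len=1
Op 2: append 1 -> log_len=2
Op 3: F1 acks idx 1 -> match: F0=0 F1=1; commitIndex=1
Op 4: F1 acks idx 2 -> match: F0=0 F1=2; commitIndex=2
Op 5: append 1 -> log_len=3
Op 6: F1 acks idx 3 -> match: F0=0 F1=3; commitIndex=3
Op 7: F0 acks idx 1 -> match: F0=1 F1=3; commitIndex=3
Op 8: append 1 -> log_len=4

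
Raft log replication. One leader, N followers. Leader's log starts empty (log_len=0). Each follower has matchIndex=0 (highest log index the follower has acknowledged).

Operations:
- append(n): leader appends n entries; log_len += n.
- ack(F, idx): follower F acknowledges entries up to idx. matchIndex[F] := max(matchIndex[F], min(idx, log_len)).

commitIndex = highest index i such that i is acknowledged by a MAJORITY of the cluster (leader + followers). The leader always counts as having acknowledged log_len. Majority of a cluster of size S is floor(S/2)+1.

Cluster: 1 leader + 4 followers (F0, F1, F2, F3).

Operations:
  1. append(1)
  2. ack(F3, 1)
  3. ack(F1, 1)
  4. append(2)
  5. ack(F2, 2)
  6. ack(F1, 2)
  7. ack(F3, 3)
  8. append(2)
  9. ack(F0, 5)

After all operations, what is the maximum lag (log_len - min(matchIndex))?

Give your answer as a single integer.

Answer: 3

Derivation:
Op 1: append 1 -> log_len=1
Op 2: F3 acks idx 1 -> match: F0=0 F1=0 F2=0 F3=1; commitIndex=0
Op 3: F1 acks idx 1 -> match: F0=0 F1=1 F2=0 F3=1; commitIndex=1
Op 4: append 2 -> log_len=3
Op 5: F2 acks idx 2 -> match: F0=0 F1=1 F2=2 F3=1; commitIndex=1
Op 6: F1 acks idx 2 -> match: F0=0 F1=2 F2=2 F3=1; commitIndex=2
Op 7: F3 acks idx 3 -> match: F0=0 F1=2 F2=2 F3=3; commitIndex=2
Op 8: append 2 -> log_len=5
Op 9: F0 acks idx 5 -> match: F0=5 F1=2 F2=2 F3=3; commitIndex=3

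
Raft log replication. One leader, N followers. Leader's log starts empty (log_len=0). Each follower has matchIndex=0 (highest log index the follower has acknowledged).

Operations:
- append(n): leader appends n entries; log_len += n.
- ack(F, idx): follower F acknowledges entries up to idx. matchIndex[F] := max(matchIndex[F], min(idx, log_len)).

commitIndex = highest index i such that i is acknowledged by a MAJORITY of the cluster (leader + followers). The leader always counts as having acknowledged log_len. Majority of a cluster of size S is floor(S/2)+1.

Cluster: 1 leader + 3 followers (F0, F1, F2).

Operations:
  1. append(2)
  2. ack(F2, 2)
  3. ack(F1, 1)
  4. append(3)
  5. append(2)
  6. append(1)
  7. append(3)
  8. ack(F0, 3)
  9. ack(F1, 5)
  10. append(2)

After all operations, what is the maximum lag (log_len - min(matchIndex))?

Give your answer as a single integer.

Answer: 11

Derivation:
Op 1: append 2 -> log_len=2
Op 2: F2 acks idx 2 -> match: F0=0 F1=0 F2=2; commitIndex=0
Op 3: F1 acks idx 1 -> match: F0=0 F1=1 F2=2; commitIndex=1
Op 4: append 3 -> log_len=5
Op 5: append 2 -> log_len=7
Op 6: append 1 -> log_len=8
Op 7: append 3 -> log_len=11
Op 8: F0 acks idx 3 -> match: F0=3 F1=1 F2=2; commitIndex=2
Op 9: F1 acks idx 5 -> match: F0=3 F1=5 F2=2; commitIndex=3
Op 10: append 2 -> log_len=13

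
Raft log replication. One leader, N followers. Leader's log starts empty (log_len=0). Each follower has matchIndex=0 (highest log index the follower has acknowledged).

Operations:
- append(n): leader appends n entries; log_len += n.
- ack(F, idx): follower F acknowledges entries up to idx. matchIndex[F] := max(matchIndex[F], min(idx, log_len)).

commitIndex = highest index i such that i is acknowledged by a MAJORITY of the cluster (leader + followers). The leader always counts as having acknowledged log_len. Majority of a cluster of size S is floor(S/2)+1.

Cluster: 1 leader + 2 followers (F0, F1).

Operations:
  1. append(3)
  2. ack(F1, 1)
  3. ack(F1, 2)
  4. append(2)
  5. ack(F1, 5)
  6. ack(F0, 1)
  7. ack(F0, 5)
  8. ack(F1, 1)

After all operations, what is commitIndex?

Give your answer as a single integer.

Op 1: append 3 -> log_len=3
Op 2: F1 acks idx 1 -> match: F0=0 F1=1; commitIndex=1
Op 3: F1 acks idx 2 -> match: F0=0 F1=2; commitIndex=2
Op 4: append 2 -> log_len=5
Op 5: F1 acks idx 5 -> match: F0=0 F1=5; commitIndex=5
Op 6: F0 acks idx 1 -> match: F0=1 F1=5; commitIndex=5
Op 7: F0 acks idx 5 -> match: F0=5 F1=5; commitIndex=5
Op 8: F1 acks idx 1 -> match: F0=5 F1=5; commitIndex=5

Answer: 5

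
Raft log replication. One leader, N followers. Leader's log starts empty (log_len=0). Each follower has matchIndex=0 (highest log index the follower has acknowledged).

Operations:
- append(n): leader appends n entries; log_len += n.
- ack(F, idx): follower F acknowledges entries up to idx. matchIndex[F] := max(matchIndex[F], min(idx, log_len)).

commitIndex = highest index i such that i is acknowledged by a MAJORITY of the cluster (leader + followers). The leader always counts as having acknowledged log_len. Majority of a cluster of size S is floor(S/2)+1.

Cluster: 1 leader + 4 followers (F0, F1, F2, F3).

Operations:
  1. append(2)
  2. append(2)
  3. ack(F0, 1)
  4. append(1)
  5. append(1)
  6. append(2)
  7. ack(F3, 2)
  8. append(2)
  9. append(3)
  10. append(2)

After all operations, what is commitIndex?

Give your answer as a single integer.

Op 1: append 2 -> log_len=2
Op 2: append 2 -> log_len=4
Op 3: F0 acks idx 1 -> match: F0=1 F1=0 F2=0 F3=0; commitIndex=0
Op 4: append 1 -> log_len=5
Op 5: append 1 -> log_len=6
Op 6: append 2 -> log_len=8
Op 7: F3 acks idx 2 -> match: F0=1 F1=0 F2=0 F3=2; commitIndex=1
Op 8: append 2 -> log_len=10
Op 9: append 3 -> log_len=13
Op 10: append 2 -> log_len=15

Answer: 1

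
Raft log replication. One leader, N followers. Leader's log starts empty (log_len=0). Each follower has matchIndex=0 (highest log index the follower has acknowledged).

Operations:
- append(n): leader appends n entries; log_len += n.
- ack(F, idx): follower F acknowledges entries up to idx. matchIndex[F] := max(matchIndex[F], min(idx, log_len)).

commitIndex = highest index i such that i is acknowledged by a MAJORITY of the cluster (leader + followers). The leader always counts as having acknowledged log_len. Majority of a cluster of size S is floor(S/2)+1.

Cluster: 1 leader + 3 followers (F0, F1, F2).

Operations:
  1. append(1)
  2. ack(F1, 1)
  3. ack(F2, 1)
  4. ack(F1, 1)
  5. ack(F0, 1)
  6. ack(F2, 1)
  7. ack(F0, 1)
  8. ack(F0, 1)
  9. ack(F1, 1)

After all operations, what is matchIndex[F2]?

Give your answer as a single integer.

Op 1: append 1 -> log_len=1
Op 2: F1 acks idx 1 -> match: F0=0 F1=1 F2=0; commitIndex=0
Op 3: F2 acks idx 1 -> match: F0=0 F1=1 F2=1; commitIndex=1
Op 4: F1 acks idx 1 -> match: F0=0 F1=1 F2=1; commitIndex=1
Op 5: F0 acks idx 1 -> match: F0=1 F1=1 F2=1; commitIndex=1
Op 6: F2 acks idx 1 -> match: F0=1 F1=1 F2=1; commitIndex=1
Op 7: F0 acks idx 1 -> match: F0=1 F1=1 F2=1; commitIndex=1
Op 8: F0 acks idx 1 -> match: F0=1 F1=1 F2=1; commitIndex=1
Op 9: F1 acks idx 1 -> match: F0=1 F1=1 F2=1; commitIndex=1

Answer: 1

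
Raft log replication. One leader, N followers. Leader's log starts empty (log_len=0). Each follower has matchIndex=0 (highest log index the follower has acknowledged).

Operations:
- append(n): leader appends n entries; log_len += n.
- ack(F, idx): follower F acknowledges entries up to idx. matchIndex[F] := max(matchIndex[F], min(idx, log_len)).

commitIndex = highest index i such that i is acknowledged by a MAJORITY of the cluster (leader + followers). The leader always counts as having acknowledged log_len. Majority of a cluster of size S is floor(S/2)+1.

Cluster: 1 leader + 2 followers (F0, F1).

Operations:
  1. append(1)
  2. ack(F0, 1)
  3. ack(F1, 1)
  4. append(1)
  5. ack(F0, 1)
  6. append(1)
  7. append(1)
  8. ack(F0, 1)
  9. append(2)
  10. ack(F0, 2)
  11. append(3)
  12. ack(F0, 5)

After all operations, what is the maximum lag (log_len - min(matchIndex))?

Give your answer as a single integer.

Answer: 8

Derivation:
Op 1: append 1 -> log_len=1
Op 2: F0 acks idx 1 -> match: F0=1 F1=0; commitIndex=1
Op 3: F1 acks idx 1 -> match: F0=1 F1=1; commitIndex=1
Op 4: append 1 -> log_len=2
Op 5: F0 acks idx 1 -> match: F0=1 F1=1; commitIndex=1
Op 6: append 1 -> log_len=3
Op 7: append 1 -> log_len=4
Op 8: F0 acks idx 1 -> match: F0=1 F1=1; commitIndex=1
Op 9: append 2 -> log_len=6
Op 10: F0 acks idx 2 -> match: F0=2 F1=1; commitIndex=2
Op 11: append 3 -> log_len=9
Op 12: F0 acks idx 5 -> match: F0=5 F1=1; commitIndex=5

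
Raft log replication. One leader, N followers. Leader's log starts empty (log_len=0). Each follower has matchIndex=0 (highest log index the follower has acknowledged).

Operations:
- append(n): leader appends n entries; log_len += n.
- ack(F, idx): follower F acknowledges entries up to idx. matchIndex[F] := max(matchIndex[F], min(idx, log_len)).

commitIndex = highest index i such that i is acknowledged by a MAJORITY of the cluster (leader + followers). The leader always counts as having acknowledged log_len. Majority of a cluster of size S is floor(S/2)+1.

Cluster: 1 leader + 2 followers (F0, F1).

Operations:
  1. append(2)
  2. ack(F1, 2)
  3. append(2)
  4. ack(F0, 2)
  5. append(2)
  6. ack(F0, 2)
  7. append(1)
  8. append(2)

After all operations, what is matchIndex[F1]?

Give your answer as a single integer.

Op 1: append 2 -> log_len=2
Op 2: F1 acks idx 2 -> match: F0=0 F1=2; commitIndex=2
Op 3: append 2 -> log_len=4
Op 4: F0 acks idx 2 -> match: F0=2 F1=2; commitIndex=2
Op 5: append 2 -> log_len=6
Op 6: F0 acks idx 2 -> match: F0=2 F1=2; commitIndex=2
Op 7: append 1 -> log_len=7
Op 8: append 2 -> log_len=9

Answer: 2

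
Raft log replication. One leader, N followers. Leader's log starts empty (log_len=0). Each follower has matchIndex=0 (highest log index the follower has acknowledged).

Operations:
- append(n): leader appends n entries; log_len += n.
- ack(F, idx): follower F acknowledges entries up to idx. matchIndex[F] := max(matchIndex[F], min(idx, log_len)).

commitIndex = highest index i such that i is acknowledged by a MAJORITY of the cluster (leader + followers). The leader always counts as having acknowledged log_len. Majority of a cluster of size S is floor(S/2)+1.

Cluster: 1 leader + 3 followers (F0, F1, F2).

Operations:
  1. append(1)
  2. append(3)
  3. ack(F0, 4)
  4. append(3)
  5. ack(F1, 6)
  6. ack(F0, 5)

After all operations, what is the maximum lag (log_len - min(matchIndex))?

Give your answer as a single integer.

Op 1: append 1 -> log_len=1
Op 2: append 3 -> log_len=4
Op 3: F0 acks idx 4 -> match: F0=4 F1=0 F2=0; commitIndex=0
Op 4: append 3 -> log_len=7
Op 5: F1 acks idx 6 -> match: F0=4 F1=6 F2=0; commitIndex=4
Op 6: F0 acks idx 5 -> match: F0=5 F1=6 F2=0; commitIndex=5

Answer: 7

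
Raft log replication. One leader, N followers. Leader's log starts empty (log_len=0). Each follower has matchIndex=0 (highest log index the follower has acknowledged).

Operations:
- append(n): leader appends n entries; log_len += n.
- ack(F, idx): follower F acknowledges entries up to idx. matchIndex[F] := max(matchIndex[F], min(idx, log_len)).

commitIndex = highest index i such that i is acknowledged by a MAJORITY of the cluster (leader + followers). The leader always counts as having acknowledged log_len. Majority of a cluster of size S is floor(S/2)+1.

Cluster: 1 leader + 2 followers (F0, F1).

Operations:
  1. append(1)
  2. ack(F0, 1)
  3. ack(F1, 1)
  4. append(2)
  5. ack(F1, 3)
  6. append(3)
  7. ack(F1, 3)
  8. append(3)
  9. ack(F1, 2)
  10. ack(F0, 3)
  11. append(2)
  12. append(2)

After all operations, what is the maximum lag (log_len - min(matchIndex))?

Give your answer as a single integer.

Op 1: append 1 -> log_len=1
Op 2: F0 acks idx 1 -> match: F0=1 F1=0; commitIndex=1
Op 3: F1 acks idx 1 -> match: F0=1 F1=1; commitIndex=1
Op 4: append 2 -> log_len=3
Op 5: F1 acks idx 3 -> match: F0=1 F1=3; commitIndex=3
Op 6: append 3 -> log_len=6
Op 7: F1 acks idx 3 -> match: F0=1 F1=3; commitIndex=3
Op 8: append 3 -> log_len=9
Op 9: F1 acks idx 2 -> match: F0=1 F1=3; commitIndex=3
Op 10: F0 acks idx 3 -> match: F0=3 F1=3; commitIndex=3
Op 11: append 2 -> log_len=11
Op 12: append 2 -> log_len=13

Answer: 10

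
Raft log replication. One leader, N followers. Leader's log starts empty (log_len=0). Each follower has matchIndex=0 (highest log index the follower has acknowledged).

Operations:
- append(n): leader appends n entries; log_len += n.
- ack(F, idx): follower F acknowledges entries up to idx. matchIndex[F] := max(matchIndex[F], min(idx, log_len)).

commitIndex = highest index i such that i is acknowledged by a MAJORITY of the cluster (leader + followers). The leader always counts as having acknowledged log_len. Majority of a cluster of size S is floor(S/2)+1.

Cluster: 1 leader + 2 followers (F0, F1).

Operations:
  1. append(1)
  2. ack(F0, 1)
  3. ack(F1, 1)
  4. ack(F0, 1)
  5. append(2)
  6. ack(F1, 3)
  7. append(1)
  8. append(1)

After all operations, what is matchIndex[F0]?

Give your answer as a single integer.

Op 1: append 1 -> log_len=1
Op 2: F0 acks idx 1 -> match: F0=1 F1=0; commitIndex=1
Op 3: F1 acks idx 1 -> match: F0=1 F1=1; commitIndex=1
Op 4: F0 acks idx 1 -> match: F0=1 F1=1; commitIndex=1
Op 5: append 2 -> log_len=3
Op 6: F1 acks idx 3 -> match: F0=1 F1=3; commitIndex=3
Op 7: append 1 -> log_len=4
Op 8: append 1 -> log_len=5

Answer: 1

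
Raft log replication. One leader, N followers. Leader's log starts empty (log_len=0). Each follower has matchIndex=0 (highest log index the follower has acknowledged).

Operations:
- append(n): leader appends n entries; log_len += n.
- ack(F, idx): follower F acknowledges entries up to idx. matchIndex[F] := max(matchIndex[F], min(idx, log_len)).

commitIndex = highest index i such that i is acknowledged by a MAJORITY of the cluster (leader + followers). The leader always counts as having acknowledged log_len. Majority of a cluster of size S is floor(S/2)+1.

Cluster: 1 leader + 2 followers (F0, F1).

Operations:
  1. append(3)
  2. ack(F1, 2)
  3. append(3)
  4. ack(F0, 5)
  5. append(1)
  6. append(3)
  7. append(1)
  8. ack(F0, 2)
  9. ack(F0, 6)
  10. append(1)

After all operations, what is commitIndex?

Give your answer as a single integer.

Answer: 6

Derivation:
Op 1: append 3 -> log_len=3
Op 2: F1 acks idx 2 -> match: F0=0 F1=2; commitIndex=2
Op 3: append 3 -> log_len=6
Op 4: F0 acks idx 5 -> match: F0=5 F1=2; commitIndex=5
Op 5: append 1 -> log_len=7
Op 6: append 3 -> log_len=10
Op 7: append 1 -> log_len=11
Op 8: F0 acks idx 2 -> match: F0=5 F1=2; commitIndex=5
Op 9: F0 acks idx 6 -> match: F0=6 F1=2; commitIndex=6
Op 10: append 1 -> log_len=12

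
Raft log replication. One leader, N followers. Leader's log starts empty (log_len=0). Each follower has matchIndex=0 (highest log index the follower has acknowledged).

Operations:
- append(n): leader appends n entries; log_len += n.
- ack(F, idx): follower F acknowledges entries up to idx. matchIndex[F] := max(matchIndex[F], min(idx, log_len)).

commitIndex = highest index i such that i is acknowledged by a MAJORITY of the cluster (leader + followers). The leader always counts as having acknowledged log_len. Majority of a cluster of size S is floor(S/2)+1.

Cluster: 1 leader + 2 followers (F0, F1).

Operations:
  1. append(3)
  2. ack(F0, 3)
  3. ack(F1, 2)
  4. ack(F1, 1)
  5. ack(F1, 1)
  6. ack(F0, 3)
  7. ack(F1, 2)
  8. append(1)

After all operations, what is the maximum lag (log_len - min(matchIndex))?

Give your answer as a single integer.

Op 1: append 3 -> log_len=3
Op 2: F0 acks idx 3 -> match: F0=3 F1=0; commitIndex=3
Op 3: F1 acks idx 2 -> match: F0=3 F1=2; commitIndex=3
Op 4: F1 acks idx 1 -> match: F0=3 F1=2; commitIndex=3
Op 5: F1 acks idx 1 -> match: F0=3 F1=2; commitIndex=3
Op 6: F0 acks idx 3 -> match: F0=3 F1=2; commitIndex=3
Op 7: F1 acks idx 2 -> match: F0=3 F1=2; commitIndex=3
Op 8: append 1 -> log_len=4

Answer: 2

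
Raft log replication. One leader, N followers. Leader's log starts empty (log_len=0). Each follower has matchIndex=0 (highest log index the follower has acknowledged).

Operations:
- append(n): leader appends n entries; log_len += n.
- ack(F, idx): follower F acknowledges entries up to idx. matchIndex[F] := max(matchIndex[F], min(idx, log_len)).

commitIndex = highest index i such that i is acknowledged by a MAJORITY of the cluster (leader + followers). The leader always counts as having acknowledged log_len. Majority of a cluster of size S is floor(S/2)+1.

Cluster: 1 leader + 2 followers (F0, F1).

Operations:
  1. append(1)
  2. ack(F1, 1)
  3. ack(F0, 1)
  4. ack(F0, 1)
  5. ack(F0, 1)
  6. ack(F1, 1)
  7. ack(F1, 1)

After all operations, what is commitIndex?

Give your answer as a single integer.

Op 1: append 1 -> log_len=1
Op 2: F1 acks idx 1 -> match: F0=0 F1=1; commitIndex=1
Op 3: F0 acks idx 1 -> match: F0=1 F1=1; commitIndex=1
Op 4: F0 acks idx 1 -> match: F0=1 F1=1; commitIndex=1
Op 5: F0 acks idx 1 -> match: F0=1 F1=1; commitIndex=1
Op 6: F1 acks idx 1 -> match: F0=1 F1=1; commitIndex=1
Op 7: F1 acks idx 1 -> match: F0=1 F1=1; commitIndex=1

Answer: 1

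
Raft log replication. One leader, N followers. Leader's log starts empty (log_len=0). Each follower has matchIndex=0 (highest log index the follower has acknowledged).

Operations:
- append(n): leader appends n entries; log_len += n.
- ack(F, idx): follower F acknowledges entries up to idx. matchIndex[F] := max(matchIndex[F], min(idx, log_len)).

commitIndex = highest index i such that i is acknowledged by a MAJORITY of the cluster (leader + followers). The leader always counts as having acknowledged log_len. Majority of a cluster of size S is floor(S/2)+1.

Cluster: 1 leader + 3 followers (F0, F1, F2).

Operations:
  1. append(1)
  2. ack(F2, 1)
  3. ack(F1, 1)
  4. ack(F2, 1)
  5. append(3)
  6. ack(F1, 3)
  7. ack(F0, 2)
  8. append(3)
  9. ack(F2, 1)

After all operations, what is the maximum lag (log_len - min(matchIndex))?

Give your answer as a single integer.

Answer: 6

Derivation:
Op 1: append 1 -> log_len=1
Op 2: F2 acks idx 1 -> match: F0=0 F1=0 F2=1; commitIndex=0
Op 3: F1 acks idx 1 -> match: F0=0 F1=1 F2=1; commitIndex=1
Op 4: F2 acks idx 1 -> match: F0=0 F1=1 F2=1; commitIndex=1
Op 5: append 3 -> log_len=4
Op 6: F1 acks idx 3 -> match: F0=0 F1=3 F2=1; commitIndex=1
Op 7: F0 acks idx 2 -> match: F0=2 F1=3 F2=1; commitIndex=2
Op 8: append 3 -> log_len=7
Op 9: F2 acks idx 1 -> match: F0=2 F1=3 F2=1; commitIndex=2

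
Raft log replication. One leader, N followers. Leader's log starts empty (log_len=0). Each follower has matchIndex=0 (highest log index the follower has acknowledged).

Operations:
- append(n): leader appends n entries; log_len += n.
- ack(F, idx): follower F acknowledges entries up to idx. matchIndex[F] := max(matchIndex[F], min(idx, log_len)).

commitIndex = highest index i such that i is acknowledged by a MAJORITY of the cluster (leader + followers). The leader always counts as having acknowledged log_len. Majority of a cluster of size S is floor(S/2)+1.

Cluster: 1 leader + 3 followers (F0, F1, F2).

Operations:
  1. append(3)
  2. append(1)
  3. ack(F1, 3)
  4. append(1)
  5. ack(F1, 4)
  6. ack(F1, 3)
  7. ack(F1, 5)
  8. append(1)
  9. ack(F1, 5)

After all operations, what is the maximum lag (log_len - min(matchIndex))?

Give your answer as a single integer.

Answer: 6

Derivation:
Op 1: append 3 -> log_len=3
Op 2: append 1 -> log_len=4
Op 3: F1 acks idx 3 -> match: F0=0 F1=3 F2=0; commitIndex=0
Op 4: append 1 -> log_len=5
Op 5: F1 acks idx 4 -> match: F0=0 F1=4 F2=0; commitIndex=0
Op 6: F1 acks idx 3 -> match: F0=0 F1=4 F2=0; commitIndex=0
Op 7: F1 acks idx 5 -> match: F0=0 F1=5 F2=0; commitIndex=0
Op 8: append 1 -> log_len=6
Op 9: F1 acks idx 5 -> match: F0=0 F1=5 F2=0; commitIndex=0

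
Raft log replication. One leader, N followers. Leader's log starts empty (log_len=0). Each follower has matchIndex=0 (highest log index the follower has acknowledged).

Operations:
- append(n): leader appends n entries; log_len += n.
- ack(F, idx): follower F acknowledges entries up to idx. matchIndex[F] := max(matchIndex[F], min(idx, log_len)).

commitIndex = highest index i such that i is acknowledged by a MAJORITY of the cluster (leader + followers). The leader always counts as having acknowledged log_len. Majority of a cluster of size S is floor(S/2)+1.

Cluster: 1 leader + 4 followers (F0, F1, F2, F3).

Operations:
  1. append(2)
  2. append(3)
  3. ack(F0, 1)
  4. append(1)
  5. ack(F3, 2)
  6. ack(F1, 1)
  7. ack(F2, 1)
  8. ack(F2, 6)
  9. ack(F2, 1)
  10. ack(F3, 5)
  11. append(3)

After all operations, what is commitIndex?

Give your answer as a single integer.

Answer: 5

Derivation:
Op 1: append 2 -> log_len=2
Op 2: append 3 -> log_len=5
Op 3: F0 acks idx 1 -> match: F0=1 F1=0 F2=0 F3=0; commitIndex=0
Op 4: append 1 -> log_len=6
Op 5: F3 acks idx 2 -> match: F0=1 F1=0 F2=0 F3=2; commitIndex=1
Op 6: F1 acks idx 1 -> match: F0=1 F1=1 F2=0 F3=2; commitIndex=1
Op 7: F2 acks idx 1 -> match: F0=1 F1=1 F2=1 F3=2; commitIndex=1
Op 8: F2 acks idx 6 -> match: F0=1 F1=1 F2=6 F3=2; commitIndex=2
Op 9: F2 acks idx 1 -> match: F0=1 F1=1 F2=6 F3=2; commitIndex=2
Op 10: F3 acks idx 5 -> match: F0=1 F1=1 F2=6 F3=5; commitIndex=5
Op 11: append 3 -> log_len=9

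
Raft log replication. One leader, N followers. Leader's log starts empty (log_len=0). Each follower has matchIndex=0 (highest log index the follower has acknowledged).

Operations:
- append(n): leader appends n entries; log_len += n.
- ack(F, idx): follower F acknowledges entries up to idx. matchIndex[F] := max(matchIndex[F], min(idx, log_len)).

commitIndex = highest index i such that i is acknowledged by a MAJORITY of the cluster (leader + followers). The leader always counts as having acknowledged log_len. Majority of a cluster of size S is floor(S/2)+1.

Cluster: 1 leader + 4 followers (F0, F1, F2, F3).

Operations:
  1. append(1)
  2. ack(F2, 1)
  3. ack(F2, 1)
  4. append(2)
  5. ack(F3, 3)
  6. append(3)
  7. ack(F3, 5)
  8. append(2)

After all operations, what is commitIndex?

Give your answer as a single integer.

Op 1: append 1 -> log_len=1
Op 2: F2 acks idx 1 -> match: F0=0 F1=0 F2=1 F3=0; commitIndex=0
Op 3: F2 acks idx 1 -> match: F0=0 F1=0 F2=1 F3=0; commitIndex=0
Op 4: append 2 -> log_len=3
Op 5: F3 acks idx 3 -> match: F0=0 F1=0 F2=1 F3=3; commitIndex=1
Op 6: append 3 -> log_len=6
Op 7: F3 acks idx 5 -> match: F0=0 F1=0 F2=1 F3=5; commitIndex=1
Op 8: append 2 -> log_len=8

Answer: 1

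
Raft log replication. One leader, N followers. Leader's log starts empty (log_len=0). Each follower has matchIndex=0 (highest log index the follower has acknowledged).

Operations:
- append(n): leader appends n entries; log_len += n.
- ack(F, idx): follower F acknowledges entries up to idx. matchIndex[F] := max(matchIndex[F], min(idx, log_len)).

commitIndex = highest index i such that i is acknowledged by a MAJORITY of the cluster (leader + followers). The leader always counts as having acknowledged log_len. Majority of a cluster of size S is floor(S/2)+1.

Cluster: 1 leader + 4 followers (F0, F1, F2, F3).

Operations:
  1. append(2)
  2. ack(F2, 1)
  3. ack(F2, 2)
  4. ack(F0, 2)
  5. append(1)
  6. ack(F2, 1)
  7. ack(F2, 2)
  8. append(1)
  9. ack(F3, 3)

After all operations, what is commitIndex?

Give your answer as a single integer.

Answer: 2

Derivation:
Op 1: append 2 -> log_len=2
Op 2: F2 acks idx 1 -> match: F0=0 F1=0 F2=1 F3=0; commitIndex=0
Op 3: F2 acks idx 2 -> match: F0=0 F1=0 F2=2 F3=0; commitIndex=0
Op 4: F0 acks idx 2 -> match: F0=2 F1=0 F2=2 F3=0; commitIndex=2
Op 5: append 1 -> log_len=3
Op 6: F2 acks idx 1 -> match: F0=2 F1=0 F2=2 F3=0; commitIndex=2
Op 7: F2 acks idx 2 -> match: F0=2 F1=0 F2=2 F3=0; commitIndex=2
Op 8: append 1 -> log_len=4
Op 9: F3 acks idx 3 -> match: F0=2 F1=0 F2=2 F3=3; commitIndex=2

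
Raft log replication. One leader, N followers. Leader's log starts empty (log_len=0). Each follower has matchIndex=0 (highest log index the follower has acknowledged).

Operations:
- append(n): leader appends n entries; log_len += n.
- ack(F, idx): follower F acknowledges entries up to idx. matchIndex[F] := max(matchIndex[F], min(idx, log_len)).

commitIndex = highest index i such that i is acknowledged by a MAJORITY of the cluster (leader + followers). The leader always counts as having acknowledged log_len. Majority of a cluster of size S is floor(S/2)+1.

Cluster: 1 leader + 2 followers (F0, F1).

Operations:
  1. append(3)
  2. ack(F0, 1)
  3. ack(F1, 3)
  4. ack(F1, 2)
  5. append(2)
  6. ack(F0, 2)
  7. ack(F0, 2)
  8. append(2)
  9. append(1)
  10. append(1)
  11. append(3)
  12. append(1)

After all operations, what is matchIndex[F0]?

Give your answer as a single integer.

Op 1: append 3 -> log_len=3
Op 2: F0 acks idx 1 -> match: F0=1 F1=0; commitIndex=1
Op 3: F1 acks idx 3 -> match: F0=1 F1=3; commitIndex=3
Op 4: F1 acks idx 2 -> match: F0=1 F1=3; commitIndex=3
Op 5: append 2 -> log_len=5
Op 6: F0 acks idx 2 -> match: F0=2 F1=3; commitIndex=3
Op 7: F0 acks idx 2 -> match: F0=2 F1=3; commitIndex=3
Op 8: append 2 -> log_len=7
Op 9: append 1 -> log_len=8
Op 10: append 1 -> log_len=9
Op 11: append 3 -> log_len=12
Op 12: append 1 -> log_len=13

Answer: 2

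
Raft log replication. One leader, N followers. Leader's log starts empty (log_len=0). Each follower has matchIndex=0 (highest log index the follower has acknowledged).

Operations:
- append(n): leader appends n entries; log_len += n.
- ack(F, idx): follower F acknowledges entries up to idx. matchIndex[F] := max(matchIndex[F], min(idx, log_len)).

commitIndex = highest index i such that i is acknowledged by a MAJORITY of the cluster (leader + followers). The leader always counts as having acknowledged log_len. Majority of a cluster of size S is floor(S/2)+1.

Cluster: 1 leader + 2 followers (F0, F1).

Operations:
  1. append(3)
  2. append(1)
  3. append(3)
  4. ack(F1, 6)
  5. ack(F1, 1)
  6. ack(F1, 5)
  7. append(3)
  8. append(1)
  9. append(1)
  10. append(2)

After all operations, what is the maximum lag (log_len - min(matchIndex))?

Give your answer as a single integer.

Answer: 14

Derivation:
Op 1: append 3 -> log_len=3
Op 2: append 1 -> log_len=4
Op 3: append 3 -> log_len=7
Op 4: F1 acks idx 6 -> match: F0=0 F1=6; commitIndex=6
Op 5: F1 acks idx 1 -> match: F0=0 F1=6; commitIndex=6
Op 6: F1 acks idx 5 -> match: F0=0 F1=6; commitIndex=6
Op 7: append 3 -> log_len=10
Op 8: append 1 -> log_len=11
Op 9: append 1 -> log_len=12
Op 10: append 2 -> log_len=14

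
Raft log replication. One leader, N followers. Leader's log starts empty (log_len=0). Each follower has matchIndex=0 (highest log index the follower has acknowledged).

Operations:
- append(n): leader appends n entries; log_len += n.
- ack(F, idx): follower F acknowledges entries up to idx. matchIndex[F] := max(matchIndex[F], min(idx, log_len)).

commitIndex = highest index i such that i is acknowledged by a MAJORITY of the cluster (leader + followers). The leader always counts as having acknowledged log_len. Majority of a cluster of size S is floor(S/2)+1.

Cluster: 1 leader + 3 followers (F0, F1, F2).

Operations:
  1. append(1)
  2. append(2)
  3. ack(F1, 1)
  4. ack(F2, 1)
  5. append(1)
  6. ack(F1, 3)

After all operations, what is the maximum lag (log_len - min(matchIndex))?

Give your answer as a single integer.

Answer: 4

Derivation:
Op 1: append 1 -> log_len=1
Op 2: append 2 -> log_len=3
Op 3: F1 acks idx 1 -> match: F0=0 F1=1 F2=0; commitIndex=0
Op 4: F2 acks idx 1 -> match: F0=0 F1=1 F2=1; commitIndex=1
Op 5: append 1 -> log_len=4
Op 6: F1 acks idx 3 -> match: F0=0 F1=3 F2=1; commitIndex=1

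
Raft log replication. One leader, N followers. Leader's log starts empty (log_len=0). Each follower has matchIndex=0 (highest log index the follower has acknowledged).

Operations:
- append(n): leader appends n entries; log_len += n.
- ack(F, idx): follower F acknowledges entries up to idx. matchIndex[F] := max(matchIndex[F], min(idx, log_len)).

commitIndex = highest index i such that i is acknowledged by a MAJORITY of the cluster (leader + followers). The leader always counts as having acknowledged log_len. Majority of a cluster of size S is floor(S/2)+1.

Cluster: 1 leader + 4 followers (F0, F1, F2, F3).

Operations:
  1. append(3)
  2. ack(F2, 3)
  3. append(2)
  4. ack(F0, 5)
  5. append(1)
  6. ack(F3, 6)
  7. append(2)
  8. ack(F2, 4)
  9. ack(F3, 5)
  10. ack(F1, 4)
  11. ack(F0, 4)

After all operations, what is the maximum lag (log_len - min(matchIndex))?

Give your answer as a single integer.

Answer: 4

Derivation:
Op 1: append 3 -> log_len=3
Op 2: F2 acks idx 3 -> match: F0=0 F1=0 F2=3 F3=0; commitIndex=0
Op 3: append 2 -> log_len=5
Op 4: F0 acks idx 5 -> match: F0=5 F1=0 F2=3 F3=0; commitIndex=3
Op 5: append 1 -> log_len=6
Op 6: F3 acks idx 6 -> match: F0=5 F1=0 F2=3 F3=6; commitIndex=5
Op 7: append 2 -> log_len=8
Op 8: F2 acks idx 4 -> match: F0=5 F1=0 F2=4 F3=6; commitIndex=5
Op 9: F3 acks idx 5 -> match: F0=5 F1=0 F2=4 F3=6; commitIndex=5
Op 10: F1 acks idx 4 -> match: F0=5 F1=4 F2=4 F3=6; commitIndex=5
Op 11: F0 acks idx 4 -> match: F0=5 F1=4 F2=4 F3=6; commitIndex=5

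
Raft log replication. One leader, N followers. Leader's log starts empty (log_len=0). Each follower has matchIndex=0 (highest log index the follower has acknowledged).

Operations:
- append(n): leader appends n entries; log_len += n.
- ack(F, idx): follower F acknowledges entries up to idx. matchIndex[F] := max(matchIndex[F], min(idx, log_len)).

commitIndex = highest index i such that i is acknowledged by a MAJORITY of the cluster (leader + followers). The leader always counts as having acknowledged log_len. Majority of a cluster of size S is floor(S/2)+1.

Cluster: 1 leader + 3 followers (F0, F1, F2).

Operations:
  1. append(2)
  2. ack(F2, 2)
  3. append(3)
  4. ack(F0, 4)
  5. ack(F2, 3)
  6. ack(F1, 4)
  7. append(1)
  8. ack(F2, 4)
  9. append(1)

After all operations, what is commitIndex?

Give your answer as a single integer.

Op 1: append 2 -> log_len=2
Op 2: F2 acks idx 2 -> match: F0=0 F1=0 F2=2; commitIndex=0
Op 3: append 3 -> log_len=5
Op 4: F0 acks idx 4 -> match: F0=4 F1=0 F2=2; commitIndex=2
Op 5: F2 acks idx 3 -> match: F0=4 F1=0 F2=3; commitIndex=3
Op 6: F1 acks idx 4 -> match: F0=4 F1=4 F2=3; commitIndex=4
Op 7: append 1 -> log_len=6
Op 8: F2 acks idx 4 -> match: F0=4 F1=4 F2=4; commitIndex=4
Op 9: append 1 -> log_len=7

Answer: 4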